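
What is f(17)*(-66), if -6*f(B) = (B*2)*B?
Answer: 6358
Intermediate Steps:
f(B) = -B²/3 (f(B) = -B*2*B/6 = -2*B*B/6 = -B²/3)
f(17)*(-66) = -⅓*17²*(-66) = -⅓*289*(-66) = -289/3*(-66) = 6358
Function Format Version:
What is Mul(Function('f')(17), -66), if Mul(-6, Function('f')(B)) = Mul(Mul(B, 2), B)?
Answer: 6358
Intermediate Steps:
Function('f')(B) = Mul(Rational(-1, 3), Pow(B, 2)) (Function('f')(B) = Mul(Rational(-1, 6), Mul(Mul(B, 2), B)) = Mul(Rational(-1, 6), Mul(Mul(2, B), B)) = Mul(Rational(-1, 6), Mul(2, Pow(B, 2))) = Mul(Rational(-1, 3), Pow(B, 2)))
Mul(Function('f')(17), -66) = Mul(Mul(Rational(-1, 3), Pow(17, 2)), -66) = Mul(Mul(Rational(-1, 3), 289), -66) = Mul(Rational(-289, 3), -66) = 6358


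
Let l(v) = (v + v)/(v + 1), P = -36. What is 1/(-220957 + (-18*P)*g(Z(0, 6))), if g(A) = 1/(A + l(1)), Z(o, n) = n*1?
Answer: -7/1546051 ≈ -4.5277e-6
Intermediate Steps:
Z(o, n) = n
l(v) = 2*v/(1 + v) (l(v) = (2*v)/(1 + v) = 2*v/(1 + v))
g(A) = 1/(1 + A) (g(A) = 1/(A + 2*1/(1 + 1)) = 1/(A + 2*1/2) = 1/(A + 2*1*(1/2)) = 1/(A + 1) = 1/(1 + A))
1/(-220957 + (-18*P)*g(Z(0, 6))) = 1/(-220957 + (-18*(-36))/(1 + 6)) = 1/(-220957 + 648/7) = 1/(-1546051/7) = -7/1546051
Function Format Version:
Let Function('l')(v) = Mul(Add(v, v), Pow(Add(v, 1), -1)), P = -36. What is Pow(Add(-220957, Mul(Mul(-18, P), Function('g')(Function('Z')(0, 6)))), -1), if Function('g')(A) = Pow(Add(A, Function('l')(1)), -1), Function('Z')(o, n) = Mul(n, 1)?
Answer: Rational(-7, 1546051) ≈ -4.5277e-6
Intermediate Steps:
Function('Z')(o, n) = n
Function('l')(v) = Mul(2, v, Pow(Add(1, v), -1)) (Function('l')(v) = Mul(Mul(2, v), Pow(Add(1, v), -1)) = Mul(2, v, Pow(Add(1, v), -1)))
Function('g')(A) = Pow(Add(1, A), -1) (Function('g')(A) = Pow(Add(A, Mul(2, 1, Pow(Add(1, 1), -1))), -1) = Pow(Add(A, Mul(2, 1, Pow(2, -1))), -1) = Pow(Add(A, Mul(2, 1, Rational(1, 2))), -1) = Pow(Add(A, 1), -1) = Pow(Add(1, A), -1))
Pow(Add(-220957, Mul(Mul(-18, P), Function('g')(Function('Z')(0, 6)))), -1) = Pow(Add(-220957, Mul(Mul(-18, -36), Pow(Add(1, 6), -1))), -1) = Pow(Add(-220957, Mul(648, Pow(7, -1))), -1) = Pow(Add(-220957, Mul(648, Rational(1, 7))), -1) = Pow(Add(-220957, Rational(648, 7)), -1) = Pow(Rational(-1546051, 7), -1) = Rational(-7, 1546051)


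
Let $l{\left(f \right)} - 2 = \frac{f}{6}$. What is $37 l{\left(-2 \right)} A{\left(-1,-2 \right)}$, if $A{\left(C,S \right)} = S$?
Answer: $- \frac{370}{3} \approx -123.33$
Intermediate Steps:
$l{\left(f \right)} = 2 + \frac{f}{6}$
$37 l{\left(-2 \right)} A{\left(-1,-2 \right)} = 37 \left(2 + \frac{1}{6} \left(-2\right)\right) \left(-2\right) = 37 \left(2 - \frac{1}{3}\right) \left(-2\right) = 37 \cdot \frac{5}{3} \left(-2\right) = \frac{185}{3} \left(-2\right) = - \frac{370}{3}$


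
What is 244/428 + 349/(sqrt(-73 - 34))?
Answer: 61/107 - 349*I*sqrt(107)/107 ≈ 0.57009 - 33.739*I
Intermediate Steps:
244/428 + 349/(sqrt(-73 - 34)) = 244*(1/428) + 349/(sqrt(-107)) = 61/107 + 349/((I*sqrt(107))) = 61/107 + 349*(-I*sqrt(107)/107) = 61/107 - 349*I*sqrt(107)/107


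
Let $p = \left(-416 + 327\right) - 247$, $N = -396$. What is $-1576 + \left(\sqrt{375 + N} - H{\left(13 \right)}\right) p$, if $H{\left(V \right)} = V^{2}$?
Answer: $55208 - 336 i \sqrt{21} \approx 55208.0 - 1539.7 i$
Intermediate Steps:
$p = -336$ ($p = -89 - 247 = -336$)
$-1576 + \left(\sqrt{375 + N} - H{\left(13 \right)}\right) p = -1576 + \left(\sqrt{375 - 396} - 13^{2}\right) \left(-336\right) = -1576 + \left(\sqrt{-21} - 169\right) \left(-336\right) = -1576 + \left(i \sqrt{21} - 169\right) \left(-336\right) = -1576 + \left(-169 + i \sqrt{21}\right) \left(-336\right) = -1576 + \left(56784 - 336 i \sqrt{21}\right) = 55208 - 336 i \sqrt{21}$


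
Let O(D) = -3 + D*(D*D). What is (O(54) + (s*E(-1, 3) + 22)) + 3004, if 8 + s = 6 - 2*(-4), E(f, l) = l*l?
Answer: 160541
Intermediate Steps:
E(f, l) = l²
s = 6 (s = -8 + (6 - 2*(-4)) = -8 + (6 + 8) = -8 + 14 = 6)
O(D) = -3 + D³ (O(D) = -3 + D*D² = -3 + D³)
(O(54) + (s*E(-1, 3) + 22)) + 3004 = ((-3 + 54³) + (6*3² + 22)) + 3004 = ((-3 + 157464) + (6*9 + 22)) + 3004 = (157461 + (54 + 22)) + 3004 = (157461 + 76) + 3004 = 157537 + 3004 = 160541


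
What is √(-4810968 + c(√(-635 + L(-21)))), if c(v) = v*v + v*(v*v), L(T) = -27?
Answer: √(-4811630 - 662*I*√662) ≈ 3.88 - 2193.5*I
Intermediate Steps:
c(v) = v² + v³ (c(v) = v² + v*v² = v² + v³)
√(-4810968 + c(√(-635 + L(-21)))) = √(-4810968 + (√(-635 - 27))²*(1 + √(-635 - 27))) = √(-4810968 + (√(-662))²*(1 + √(-662))) = √(-4810968 + (I*√662)²*(1 + I*√662)) = √(-4810968 - 662*(1 + I*√662)) = √(-4810968 + (-662 - 662*I*√662)) = √(-4811630 - 662*I*√662)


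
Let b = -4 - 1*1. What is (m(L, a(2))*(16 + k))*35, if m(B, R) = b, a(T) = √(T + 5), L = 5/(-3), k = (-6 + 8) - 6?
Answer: -2100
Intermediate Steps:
k = -4 (k = 2 - 6 = -4)
L = -5/3 (L = 5*(-⅓) = -5/3 ≈ -1.6667)
a(T) = √(5 + T)
b = -5 (b = -4 - 1 = -5)
m(B, R) = -5
(m(L, a(2))*(16 + k))*35 = -5*(16 - 4)*35 = -5*12*35 = -60*35 = -2100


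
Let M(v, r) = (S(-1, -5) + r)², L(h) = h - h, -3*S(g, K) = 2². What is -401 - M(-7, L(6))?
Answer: -3625/9 ≈ -402.78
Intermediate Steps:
S(g, K) = -4/3 (S(g, K) = -⅓*2² = -⅓*4 = -4/3)
L(h) = 0
M(v, r) = (-4/3 + r)²
-401 - M(-7, L(6)) = -401 - (-4 + 3*0)²/9 = -401 - (-4 + 0)²/9 = -401 - (-4)²/9 = -401 - 16/9 = -3625/9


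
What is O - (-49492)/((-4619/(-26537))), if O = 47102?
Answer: 1530933342/4619 ≈ 3.3144e+5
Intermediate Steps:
O - (-49492)/((-4619/(-26537))) = 47102 - (-49492)/((-4619/(-26537))) = 47102 - (-49492)/((-4619*(-1/26537))) = 47102 - (-49492)/4619/26537 = 47102 - (-49492)*26537/4619 = 47102 - 1*(-1313369204/4619) = 47102 + 1313369204/4619 = 1530933342/4619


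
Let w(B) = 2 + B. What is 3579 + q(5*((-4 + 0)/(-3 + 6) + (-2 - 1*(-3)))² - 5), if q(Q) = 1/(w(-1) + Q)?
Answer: 110940/31 ≈ 3578.7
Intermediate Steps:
q(Q) = 1/(1 + Q) (q(Q) = 1/((2 - 1) + Q) = 1/(1 + Q))
3579 + q(5*((-4 + 0)/(-3 + 6) + (-2 - 1*(-3)))² - 5) = 3579 + 1/(1 + (5*((-4 + 0)/(-3 + 6) + (-2 - 1*(-3)))² - 5)) = 3579 + 1/(1 + (5*(-4/3 + (-2 + 3))² - 5)) = 3579 + 1/(1 + (5*(-4*⅓ + 1)² - 5)) = 3579 + 1/(1 + (5*(-4/3 + 1)² - 5)) = 3579 + 1/(1 + (5*(-⅓)² - 5)) = 3579 + 1/(1 + (5*(⅑) - 5)) = 3579 + 1/(1 + (5/9 - 5)) = 3579 + 1/(1 - 40/9) = 3579 + 1/(-31/9) = 3579 - 9/31 = 110940/31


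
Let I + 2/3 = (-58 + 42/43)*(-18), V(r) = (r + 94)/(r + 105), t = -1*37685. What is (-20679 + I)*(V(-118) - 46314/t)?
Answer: -1273146174806/21065915 ≈ -60436.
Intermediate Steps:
t = -37685
V(r) = (94 + r)/(105 + r)
I = 132322/129 (I = -2/3 + (-58 + 42/43)*(-18) = -2/3 - 2452/43*(-18) = -2/3 + 44136/43 = 132322/129 ≈ 1025.8)
(-20679 + I)*(V(-118) - 46314/t) = (-20679 + 132322/129)*((94 - 118)/(105 - 118) - 46314/(-37685)) = -2535269*(-24/(-13) - 46314*(-1/37685))/129 = -2535269*(-1/13*(-24) + 46314/37685)/129 = -2535269*(24/13 + 46314/37685)/129 = -2535269/129*1506522/489905 = -1273146174806/21065915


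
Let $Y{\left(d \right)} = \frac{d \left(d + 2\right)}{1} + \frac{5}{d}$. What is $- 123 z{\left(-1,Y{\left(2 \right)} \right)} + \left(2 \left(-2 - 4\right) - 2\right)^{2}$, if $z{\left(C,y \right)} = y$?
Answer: $- \frac{2191}{2} \approx -1095.5$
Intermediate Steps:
$Y{\left(d \right)} = \frac{5}{d} + d \left(2 + d\right)$ ($Y{\left(d \right)} = d \left(2 + d\right) 1 + \frac{5}{d} = d \left(2 + d\right) + \frac{5}{d} = \frac{5}{d} + d \left(2 + d\right)$)
$- 123 z{\left(-1,Y{\left(2 \right)} \right)} + \left(2 \left(-2 - 4\right) - 2\right)^{2} = - 123 \frac{5 + 2^{2} \left(2 + 2\right)}{2} + \left(2 \left(-2 - 4\right) - 2\right)^{2} = - 123 \frac{5 + 4 \cdot 4}{2} + \left(2 \left(-6\right) - 2\right)^{2} = - 123 \frac{5 + 16}{2} + \left(-12 - 2\right)^{2} = - 123 \cdot \frac{1}{2} \cdot 21 + \left(-14\right)^{2} = \left(-123\right) \frac{21}{2} + 196 = - \frac{2583}{2} + 196 = - \frac{2191}{2}$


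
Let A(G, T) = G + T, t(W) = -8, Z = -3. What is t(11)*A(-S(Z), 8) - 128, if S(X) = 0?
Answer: -192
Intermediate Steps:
t(11)*A(-S(Z), 8) - 128 = -8*(-1*0 + 8) - 128 = -8*(0 + 8) - 128 = -8*8 - 128 = -64 - 128 = -192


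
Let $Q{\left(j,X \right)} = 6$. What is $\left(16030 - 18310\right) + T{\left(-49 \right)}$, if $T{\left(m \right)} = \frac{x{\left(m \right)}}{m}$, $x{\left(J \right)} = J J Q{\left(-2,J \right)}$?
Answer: $-2574$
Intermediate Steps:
$x{\left(J \right)} = 6 J^{2}$ ($x{\left(J \right)} = J J 6 = J^{2} \cdot 6 = 6 J^{2}$)
$T{\left(m \right)} = 6 m$ ($T{\left(m \right)} = \frac{6 m^{2}}{m} = 6 m$)
$\left(16030 - 18310\right) + T{\left(-49 \right)} = \left(16030 - 18310\right) + 6 \left(-49\right) = -2280 - 294 = -2574$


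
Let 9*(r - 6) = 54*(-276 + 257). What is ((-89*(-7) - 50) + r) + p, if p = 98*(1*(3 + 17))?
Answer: 2425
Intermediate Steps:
p = 1960 (p = 98*(1*20) = 98*20 = 1960)
r = -108 (r = 6 + (54*(-276 + 257))/9 = 6 + (54*(-19))/9 = 6 + (1/9)*(-1026) = 6 - 114 = -108)
((-89*(-7) - 50) + r) + p = ((-89*(-7) - 50) - 108) + 1960 = ((623 - 50) - 108) + 1960 = (573 - 108) + 1960 = 465 + 1960 = 2425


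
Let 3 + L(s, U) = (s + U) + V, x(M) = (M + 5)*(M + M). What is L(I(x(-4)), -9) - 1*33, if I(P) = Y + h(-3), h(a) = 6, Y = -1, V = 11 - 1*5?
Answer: -34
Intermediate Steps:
V = 6 (V = 11 - 5 = 6)
x(M) = 2*M*(5 + M) (x(M) = (5 + M)*(2*M) = 2*M*(5 + M))
I(P) = 5 (I(P) = -1 + 6 = 5)
L(s, U) = 3 + U + s (L(s, U) = -3 + ((s + U) + 6) = -3 + ((U + s) + 6) = -3 + (6 + U + s) = 3 + U + s)
L(I(x(-4)), -9) - 1*33 = (3 - 9 + 5) - 1*33 = -1 - 33 = -34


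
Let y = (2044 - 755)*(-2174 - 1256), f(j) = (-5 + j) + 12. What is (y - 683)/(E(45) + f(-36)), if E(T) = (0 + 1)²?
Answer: 4421953/28 ≈ 1.5793e+5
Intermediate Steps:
f(j) = 7 + j
E(T) = 1 (E(T) = 1² = 1)
y = -4421270 (y = 1289*(-3430) = -4421270)
(y - 683)/(E(45) + f(-36)) = (-4421270 - 683)/(1 + (7 - 36)) = -4421953/(1 - 29) = -4421953/(-28) = -4421953*(-1/28) = 4421953/28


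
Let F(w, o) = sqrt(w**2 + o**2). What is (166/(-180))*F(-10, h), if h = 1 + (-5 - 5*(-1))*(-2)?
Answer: -83*sqrt(101)/90 ≈ -9.2682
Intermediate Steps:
h = 1 (h = 1 + (-5 + 5)*(-2) = 1 + 0*(-2) = 1 + 0 = 1)
F(w, o) = sqrt(o**2 + w**2)
(166/(-180))*F(-10, h) = (166/(-180))*sqrt(1**2 + (-10)**2) = (166*(-1/180))*sqrt(1 + 100) = -83*sqrt(101)/90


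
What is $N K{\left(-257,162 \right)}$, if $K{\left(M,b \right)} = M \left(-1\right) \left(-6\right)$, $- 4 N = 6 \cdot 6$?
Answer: $13878$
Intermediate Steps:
$N = -9$ ($N = - \frac{6 \cdot 6}{4} = \left(- \frac{1}{4}\right) 36 = -9$)
$K{\left(M,b \right)} = 6 M$ ($K{\left(M,b \right)} = - M \left(-6\right) = 6 M$)
$N K{\left(-257,162 \right)} = - 9 \cdot 6 \left(-257\right) = \left(-9\right) \left(-1542\right) = 13878$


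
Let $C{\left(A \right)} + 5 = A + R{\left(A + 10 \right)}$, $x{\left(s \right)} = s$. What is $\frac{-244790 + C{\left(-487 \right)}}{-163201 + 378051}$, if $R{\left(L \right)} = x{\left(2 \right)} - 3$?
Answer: $- \frac{245283}{214850} \approx -1.1416$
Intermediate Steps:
$R{\left(L \right)} = -1$ ($R{\left(L \right)} = 2 - 3 = -1$)
$C{\left(A \right)} = -6 + A$ ($C{\left(A \right)} = -5 + \left(A - 1\right) = -5 + \left(-1 + A\right) = -6 + A$)
$\frac{-244790 + C{\left(-487 \right)}}{-163201 + 378051} = \frac{-244790 - 493}{-163201 + 378051} = \frac{-244790 - 493}{214850} = \left(-245283\right) \frac{1}{214850} = - \frac{245283}{214850}$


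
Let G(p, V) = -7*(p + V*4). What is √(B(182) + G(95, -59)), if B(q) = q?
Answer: √1169 ≈ 34.191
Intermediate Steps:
G(p, V) = -28*V - 7*p (G(p, V) = -7*(p + 4*V) = -28*V - 7*p)
√(B(182) + G(95, -59)) = √(182 + (-28*(-59) - 7*95)) = √(182 + (1652 - 665)) = √(182 + 987) = √1169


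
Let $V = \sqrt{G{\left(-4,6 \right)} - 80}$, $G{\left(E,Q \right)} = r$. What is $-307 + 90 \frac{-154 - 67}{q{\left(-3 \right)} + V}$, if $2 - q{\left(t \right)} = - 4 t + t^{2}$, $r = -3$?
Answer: $\frac{40267}{74} + \frac{3315 i \sqrt{83}}{74} \approx 544.15 + 408.12 i$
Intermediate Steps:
$G{\left(E,Q \right)} = -3$
$q{\left(t \right)} = 2 - t^{2} + 4 t$ ($q{\left(t \right)} = 2 - \left(- 4 t + t^{2}\right) = 2 - \left(t^{2} - 4 t\right) = 2 - t^{2} + 4 t$)
$V = i \sqrt{83}$ ($V = \sqrt{-3 - 80} = \sqrt{-83} = i \sqrt{83} \approx 9.1104 i$)
$-307 + 90 \frac{-154 - 67}{q{\left(-3 \right)} + V} = -307 + 90 \frac{-154 - 67}{\left(2 - \left(-3\right)^{2} + 4 \left(-3\right)\right) + i \sqrt{83}} = -307 + 90 \left(- \frac{221}{\left(2 - 9 - 12\right) + i \sqrt{83}}\right) = -307 + 90 \left(- \frac{221}{-19 + i \sqrt{83}}\right) = -307 - \frac{19890}{-19 + i \sqrt{83}}$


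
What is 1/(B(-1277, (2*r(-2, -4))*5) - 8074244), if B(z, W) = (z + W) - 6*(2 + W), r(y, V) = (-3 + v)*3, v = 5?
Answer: -1/8075833 ≈ -1.2383e-7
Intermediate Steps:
r(y, V) = 6 (r(y, V) = (-3 + 5)*3 = 2*3 = 6)
B(z, W) = -12 + z - 5*W (B(z, W) = (W + z) + (-12 - 6*W) = -12 + z - 5*W)
1/(B(-1277, (2*r(-2, -4))*5) - 8074244) = 1/((-12 - 1277 - 5*2*6*5) - 8074244) = 1/((-12 - 1277 - 60*5) - 8074244) = 1/((-12 - 1277 - 5*60) - 8074244) = 1/((-12 - 1277 - 300) - 8074244) = 1/(-1589 - 8074244) = 1/(-8075833) = -1/8075833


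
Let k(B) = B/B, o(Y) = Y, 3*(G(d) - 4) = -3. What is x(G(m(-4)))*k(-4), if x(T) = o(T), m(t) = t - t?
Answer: 3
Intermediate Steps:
m(t) = 0
G(d) = 3 (G(d) = 4 + (⅓)*(-3) = 4 - 1 = 3)
x(T) = T
k(B) = 1
x(G(m(-4)))*k(-4) = 3*1 = 3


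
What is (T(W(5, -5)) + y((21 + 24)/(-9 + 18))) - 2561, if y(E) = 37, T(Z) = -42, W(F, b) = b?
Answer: -2566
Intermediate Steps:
(T(W(5, -5)) + y((21 + 24)/(-9 + 18))) - 2561 = (-42 + 37) - 2561 = -5 - 2561 = -2566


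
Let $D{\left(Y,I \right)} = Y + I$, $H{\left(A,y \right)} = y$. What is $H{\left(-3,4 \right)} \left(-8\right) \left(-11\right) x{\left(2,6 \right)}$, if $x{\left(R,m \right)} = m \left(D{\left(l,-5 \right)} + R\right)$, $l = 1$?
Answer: $-4224$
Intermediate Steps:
$D{\left(Y,I \right)} = I + Y$
$x{\left(R,m \right)} = m \left(-4 + R\right)$ ($x{\left(R,m \right)} = m \left(\left(-5 + 1\right) + R\right) = m \left(-4 + R\right)$)
$H{\left(-3,4 \right)} \left(-8\right) \left(-11\right) x{\left(2,6 \right)} = 4 \left(-8\right) \left(-11\right) 6 \left(-4 + 2\right) = 4 \cdot 88 \cdot 6 \left(-2\right) = 4 \cdot 88 \left(-12\right) = 4 \left(-1056\right) = -4224$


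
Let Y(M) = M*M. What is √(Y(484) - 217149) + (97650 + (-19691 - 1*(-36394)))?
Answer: 114353 + √17107 ≈ 1.1448e+5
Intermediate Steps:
Y(M) = M²
√(Y(484) - 217149) + (97650 + (-19691 - 1*(-36394))) = √(484² - 217149) + (97650 + (-19691 - 1*(-36394))) = √(234256 - 217149) + (97650 + (-19691 + 36394)) = √17107 + (97650 + 16703) = √17107 + 114353 = 114353 + √17107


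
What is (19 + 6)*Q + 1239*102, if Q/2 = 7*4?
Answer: 127778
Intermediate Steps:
Q = 56 (Q = 2*(7*4) = 2*28 = 56)
(19 + 6)*Q + 1239*102 = (19 + 6)*56 + 1239*102 = 25*56 + 126378 = 1400 + 126378 = 127778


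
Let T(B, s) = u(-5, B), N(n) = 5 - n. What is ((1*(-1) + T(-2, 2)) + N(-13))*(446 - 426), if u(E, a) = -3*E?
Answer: 640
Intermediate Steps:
T(B, s) = 15 (T(B, s) = -3*(-5) = 15)
((1*(-1) + T(-2, 2)) + N(-13))*(446 - 426) = ((1*(-1) + 15) + (5 - 1*(-13)))*(446 - 426) = ((-1 + 15) + (5 + 13))*20 = (14 + 18)*20 = 32*20 = 640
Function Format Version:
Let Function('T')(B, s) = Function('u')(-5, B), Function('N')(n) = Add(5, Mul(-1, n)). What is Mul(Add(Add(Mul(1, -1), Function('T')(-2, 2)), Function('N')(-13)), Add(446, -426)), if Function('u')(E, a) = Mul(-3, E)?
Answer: 640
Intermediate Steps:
Function('T')(B, s) = 15 (Function('T')(B, s) = Mul(-3, -5) = 15)
Mul(Add(Add(Mul(1, -1), Function('T')(-2, 2)), Function('N')(-13)), Add(446, -426)) = Mul(Add(Add(Mul(1, -1), 15), Add(5, Mul(-1, -13))), Add(446, -426)) = Mul(Add(Add(-1, 15), Add(5, 13)), 20) = Mul(Add(14, 18), 20) = Mul(32, 20) = 640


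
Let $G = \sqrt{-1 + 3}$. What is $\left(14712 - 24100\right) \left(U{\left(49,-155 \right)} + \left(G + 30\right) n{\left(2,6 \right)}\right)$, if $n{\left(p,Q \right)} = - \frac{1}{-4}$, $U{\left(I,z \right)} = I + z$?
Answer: $924718 - 2347 \sqrt{2} \approx 9.214 \cdot 10^{5}$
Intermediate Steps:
$G = \sqrt{2} \approx 1.4142$
$n{\left(p,Q \right)} = \frac{1}{4}$ ($n{\left(p,Q \right)} = \left(-1\right) \left(- \frac{1}{4}\right) = \frac{1}{4}$)
$\left(14712 - 24100\right) \left(U{\left(49,-155 \right)} + \left(G + 30\right) n{\left(2,6 \right)}\right) = \left(14712 - 24100\right) \left(\left(49 - 155\right) + \left(\sqrt{2} + 30\right) \frac{1}{4}\right) = - 9388 \left(-106 + \left(30 + \sqrt{2}\right) \frac{1}{4}\right) = - 9388 \left(-106 + \left(\frac{15}{2} + \frac{\sqrt{2}}{4}\right)\right) = - 9388 \left(- \frac{197}{2} + \frac{\sqrt{2}}{4}\right) = 924718 - 2347 \sqrt{2}$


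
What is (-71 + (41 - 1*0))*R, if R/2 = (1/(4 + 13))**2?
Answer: -60/289 ≈ -0.20761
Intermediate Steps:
R = 2/289 (R = 2*(1/(4 + 13))**2 = 2*(1/17)**2 = 2*(1/289) = 2/289 ≈ 0.0069204)
(-71 + (41 - 1*0))*R = (-71 + (41 - 1*0))*(2/289) = (-71 + (41 + 0))*(2/289) = (-71 + 41)*(2/289) = -30*2/289 = -60/289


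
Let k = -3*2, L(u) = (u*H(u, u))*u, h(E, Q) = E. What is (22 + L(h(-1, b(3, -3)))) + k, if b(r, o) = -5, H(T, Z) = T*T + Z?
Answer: 16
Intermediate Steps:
H(T, Z) = Z + T² (H(T, Z) = T² + Z = Z + T²)
L(u) = u²*(u + u²) (L(u) = (u*(u + u²))*u = u²*(u + u²))
k = -6
(22 + L(h(-1, b(3, -3)))) + k = (22 + (-1)³*(1 - 1)) - 6 = (22 - 1*0) - 6 = (22 + 0) - 6 = 22 - 6 = 16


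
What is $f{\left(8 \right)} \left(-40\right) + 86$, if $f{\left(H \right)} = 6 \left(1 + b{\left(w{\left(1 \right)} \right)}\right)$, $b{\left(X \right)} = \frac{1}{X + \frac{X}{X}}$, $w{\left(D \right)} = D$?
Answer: $-274$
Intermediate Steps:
$b{\left(X \right)} = \frac{1}{1 + X}$ ($b{\left(X \right)} = \frac{1}{X + 1} = \frac{1}{1 + X}$)
$f{\left(H \right)} = 9$ ($f{\left(H \right)} = 6 \left(1 + \frac{1}{1 + 1}\right) = 6 \left(1 + \frac{1}{2}\right) = 6 \cdot \frac{3}{2} = 9$)
$f{\left(8 \right)} \left(-40\right) + 86 = 9 \left(-40\right) + 86 = -360 + 86 = -274$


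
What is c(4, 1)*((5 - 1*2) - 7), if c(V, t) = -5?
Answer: 20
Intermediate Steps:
c(4, 1)*((5 - 1*2) - 7) = -5*((5 - 1*2) - 7) = -5*((5 - 2) - 7) = -5*(3 - 7) = -5*(-4) = 20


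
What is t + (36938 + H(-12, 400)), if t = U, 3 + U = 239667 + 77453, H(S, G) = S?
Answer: 354043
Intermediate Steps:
U = 317117 (U = -3 + (239667 + 77453) = -3 + 317120 = 317117)
t = 317117
t + (36938 + H(-12, 400)) = 317117 + (36938 - 12) = 317117 + 36926 = 354043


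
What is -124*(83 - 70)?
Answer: -1612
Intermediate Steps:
-124*(83 - 70) = -124*13 = -1612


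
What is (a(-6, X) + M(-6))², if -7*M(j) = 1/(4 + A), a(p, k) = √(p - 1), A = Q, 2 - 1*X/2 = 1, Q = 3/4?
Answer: (4 - 133*I*√7)²/17689 ≈ -6.9991 - 0.15914*I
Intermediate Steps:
Q = ¾ (Q = 3*(¼) = ¾ ≈ 0.75000)
X = 2 (X = 4 - 2*1 = 4 - 2 = 2)
A = ¾ ≈ 0.75000
a(p, k) = √(-1 + p)
M(j) = -4/133 (M(j) = -1/(7*(4 + ¾)) = -1/(7*19/4) = -⅐*4/19 = -4/133)
(a(-6, X) + M(-6))² = (√(-1 - 6) - 4/133)² = (√(-7) - 4/133)² = (I*√7 - 4/133)² = (-4/133 + I*√7)²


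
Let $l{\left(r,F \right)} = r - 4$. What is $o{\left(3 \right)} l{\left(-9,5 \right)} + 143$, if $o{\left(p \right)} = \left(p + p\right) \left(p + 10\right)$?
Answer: $-871$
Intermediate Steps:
$l{\left(r,F \right)} = -4 + r$
$o{\left(p \right)} = 2 p \left(10 + p\right)$
$o{\left(3 \right)} l{\left(-9,5 \right)} + 143 = 2 \cdot 3 \left(10 + 3\right) \left(-4 - 9\right) + 143 = 2 \cdot 3 \cdot 13 \left(-13\right) + 143 = 78 \left(-13\right) + 143 = -1014 + 143 = -871$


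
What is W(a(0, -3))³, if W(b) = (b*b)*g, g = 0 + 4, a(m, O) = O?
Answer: 46656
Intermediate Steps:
g = 4
W(b) = 4*b² (W(b) = (b*b)*4 = b²*4 = 4*b²)
W(a(0, -3))³ = (4*(-3)²)³ = (4*9)³ = 36³ = 46656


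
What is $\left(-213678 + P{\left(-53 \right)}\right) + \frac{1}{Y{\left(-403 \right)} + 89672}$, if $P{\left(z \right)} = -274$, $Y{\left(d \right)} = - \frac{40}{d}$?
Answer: $- \frac{7731766566509}{36137856} \approx -2.1395 \cdot 10^{5}$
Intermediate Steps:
$\left(-213678 + P{\left(-53 \right)}\right) + \frac{1}{Y{\left(-403 \right)} + 89672} = \left(-213678 - 274\right) + \frac{1}{- \frac{40}{-403} + 89672} = -213952 + \frac{1}{\left(-40\right) \left(- \frac{1}{403}\right) + 89672} = -213952 + \frac{1}{\frac{40}{403} + 89672} = -213952 + \frac{1}{\frac{36137856}{403}} = -213952 + \frac{403}{36137856} = - \frac{7731766566509}{36137856}$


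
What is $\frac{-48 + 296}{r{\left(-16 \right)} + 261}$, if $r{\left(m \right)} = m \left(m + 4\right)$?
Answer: $\frac{248}{453} \approx 0.54746$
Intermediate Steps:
$r{\left(m \right)} = m \left(4 + m\right)$
$\frac{-48 + 296}{r{\left(-16 \right)} + 261} = \frac{-48 + 296}{- 16 \left(4 - 16\right) + 261} = \frac{248}{\left(-16\right) \left(-12\right) + 261} = \frac{248}{192 + 261} = \frac{248}{453}$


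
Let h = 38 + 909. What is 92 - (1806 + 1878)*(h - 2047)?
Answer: 4052492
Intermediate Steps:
h = 947
92 - (1806 + 1878)*(h - 2047) = 92 - (1806 + 1878)*(947 - 2047) = 92 - 3684*(-1100) = 92 - 1*(-4052400) = 92 + 4052400 = 4052492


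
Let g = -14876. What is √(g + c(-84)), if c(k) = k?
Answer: 4*I*√935 ≈ 122.31*I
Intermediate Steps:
√(g + c(-84)) = √(-14876 - 84) = √(-14960) = 4*I*√935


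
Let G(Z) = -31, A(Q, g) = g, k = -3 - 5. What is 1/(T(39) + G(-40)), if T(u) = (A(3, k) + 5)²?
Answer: -1/22 ≈ -0.045455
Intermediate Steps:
k = -8
T(u) = 9 (T(u) = (-8 + 5)² = (-3)² = 9)
1/(T(39) + G(-40)) = 1/(9 - 31) = 1/(-22) = -1/22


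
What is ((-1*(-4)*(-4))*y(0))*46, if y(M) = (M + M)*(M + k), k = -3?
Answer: 0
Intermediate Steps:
y(M) = 2*M*(-3 + M) (y(M) = (M + M)*(M - 3) = (2*M)*(-3 + M) = 2*M*(-3 + M))
((-1*(-4)*(-4))*y(0))*46 = ((-1*(-4)*(-4))*(2*0*(-3 + 0)))*46 = ((4*(-4))*(2*0*(-3)))*46 = -16*0*46 = 0*46 = 0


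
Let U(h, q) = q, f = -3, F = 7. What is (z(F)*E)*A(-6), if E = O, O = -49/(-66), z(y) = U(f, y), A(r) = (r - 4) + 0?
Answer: -1715/33 ≈ -51.970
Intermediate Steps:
A(r) = -4 + r (A(r) = (-4 + r) + 0 = -4 + r)
z(y) = y
O = 49/66 (O = -49*(-1/66) = 49/66 ≈ 0.74242)
E = 49/66 ≈ 0.74242
(z(F)*E)*A(-6) = (7*(49/66))*(-4 - 6) = (343/66)*(-10) = -1715/33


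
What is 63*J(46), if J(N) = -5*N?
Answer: -14490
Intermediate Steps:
63*J(46) = 63*(-5*46) = 63*(-230) = -14490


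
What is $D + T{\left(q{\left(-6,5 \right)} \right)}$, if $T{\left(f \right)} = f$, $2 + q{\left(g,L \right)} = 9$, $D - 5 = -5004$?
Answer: $-4992$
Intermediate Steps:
$D = -4999$ ($D = 5 - 5004 = -4999$)
$q{\left(g,L \right)} = 7$ ($q{\left(g,L \right)} = -2 + 9 = 7$)
$D + T{\left(q{\left(-6,5 \right)} \right)} = -4999 + 7 = -4992$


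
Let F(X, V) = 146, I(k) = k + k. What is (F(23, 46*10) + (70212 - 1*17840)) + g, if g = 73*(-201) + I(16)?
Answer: 37877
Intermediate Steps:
I(k) = 2*k
g = -14641 (g = 73*(-201) + 2*16 = -14673 + 32 = -14641)
(F(23, 46*10) + (70212 - 1*17840)) + g = (146 + (70212 - 1*17840)) - 14641 = (146 + (70212 - 17840)) - 14641 = (146 + 52372) - 14641 = 52518 - 14641 = 37877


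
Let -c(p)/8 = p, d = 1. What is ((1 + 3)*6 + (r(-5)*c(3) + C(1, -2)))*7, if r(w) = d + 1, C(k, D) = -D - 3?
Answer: -175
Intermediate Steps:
C(k, D) = -3 - D
c(p) = -8*p
r(w) = 2 (r(w) = 1 + 1 = 2)
((1 + 3)*6 + (r(-5)*c(3) + C(1, -2)))*7 = ((1 + 3)*6 + (2*(-8*3) + (-3 - 1*(-2))))*7 = (4*6 + (2*(-24) + (-3 + 2)))*7 = (24 + (-48 - 1))*7 = (24 - 49)*7 = -25*7 = -175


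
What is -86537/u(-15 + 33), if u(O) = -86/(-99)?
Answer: -8567163/86 ≈ -99618.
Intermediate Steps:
u(O) = 86/99 (u(O) = -86*(-1/99) = 86/99)
-86537/u(-15 + 33) = -86537/86/99 = -86537*99/86 = -8567163/86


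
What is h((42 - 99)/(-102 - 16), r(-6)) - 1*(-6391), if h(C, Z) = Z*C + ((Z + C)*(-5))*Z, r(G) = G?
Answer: 367133/59 ≈ 6222.6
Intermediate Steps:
h(C, Z) = C*Z + Z*(-5*C - 5*Z) (h(C, Z) = C*Z + ((C + Z)*(-5))*Z = C*Z + (-5*C - 5*Z)*Z = C*Z + Z*(-5*C - 5*Z))
h((42 - 99)/(-102 - 16), r(-6)) - 1*(-6391) = -1*(-6)*(4*((42 - 99)/(-102 - 16)) + 5*(-6)) - 1*(-6391) = -1*(-6)*(4*(-57/(-118)) - 30) + 6391 = -1*(-6)*(4*(-57*(-1/118)) - 30) + 6391 = -1*(-6)*(4*(57/118) - 30) + 6391 = -1*(-6)*(114/59 - 30) + 6391 = -1*(-6)*(-1656/59) + 6391 = -9936/59 + 6391 = 367133/59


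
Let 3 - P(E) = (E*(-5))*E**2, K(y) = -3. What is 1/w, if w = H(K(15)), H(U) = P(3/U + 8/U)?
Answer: -27/6574 ≈ -0.0041071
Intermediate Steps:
P(E) = 3 + 5*E**3 (P(E) = 3 - E*(-5)*E**2 = 3 - (-5*E)*E**2 = 3 - (-5)*E**3 = 3 + 5*E**3)
H(U) = 3 + 6655/U**3 (H(U) = 3 + 5*(3/U + 8/U)**3 = 3 + 5*(11/U)**3 = 3 + 5*(1331/U**3) = 3 + 6655/U**3)
w = -6574/27 (w = 3 + 6655/(-3)**3 = 3 + 6655*(-1/27) = 3 - 6655/27 = -6574/27 ≈ -243.48)
1/w = 1/(-6574/27) = -27/6574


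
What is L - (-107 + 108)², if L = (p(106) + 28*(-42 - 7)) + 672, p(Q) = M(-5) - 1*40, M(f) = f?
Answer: -746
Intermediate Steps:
p(Q) = -45 (p(Q) = -5 - 1*40 = -5 - 40 = -45)
L = -745 (L = (-45 + 28*(-42 - 7)) + 672 = (-45 + 28*(-49)) + 672 = (-45 - 1372) + 672 = -1417 + 672 = -745)
L - (-107 + 108)² = -745 - (-107 + 108)² = -745 - 1*1² = -745 - 1*1 = -745 - 1 = -746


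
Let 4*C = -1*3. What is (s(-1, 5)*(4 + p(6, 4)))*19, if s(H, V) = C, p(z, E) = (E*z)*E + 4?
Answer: -1482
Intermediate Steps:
p(z, E) = 4 + z*E² (p(z, E) = z*E² + 4 = 4 + z*E²)
C = -¾ (C = (-1*3)/4 = (¼)*(-3) = -¾ ≈ -0.75000)
s(H, V) = -¾
(s(-1, 5)*(4 + p(6, 4)))*19 = -3*(4 + (4 + 6*4²))/4*19 = -3*(4 + (4 + 6*16))/4*19 = -3*(4 + (4 + 96))/4*19 = -3*(4 + 100)/4*19 = -¾*104*19 = -78*19 = -1482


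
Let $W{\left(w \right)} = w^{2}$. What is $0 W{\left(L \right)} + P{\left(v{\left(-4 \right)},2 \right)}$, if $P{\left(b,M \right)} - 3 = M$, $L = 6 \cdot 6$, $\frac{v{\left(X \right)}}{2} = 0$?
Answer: $5$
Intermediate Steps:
$v{\left(X \right)} = 0$ ($v{\left(X \right)} = 2 \cdot 0 = 0$)
$L = 36$
$P{\left(b,M \right)} = 3 + M$
$0 W{\left(L \right)} + P{\left(v{\left(-4 \right)},2 \right)} = 0 \cdot 36^{2} + \left(3 + 2\right) = 0 \cdot 1296 + 5 = 0 + 5 = 5$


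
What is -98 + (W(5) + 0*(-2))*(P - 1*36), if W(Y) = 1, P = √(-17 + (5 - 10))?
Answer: -134 + I*√22 ≈ -134.0 + 4.6904*I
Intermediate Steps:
P = I*√22 (P = √(-17 - 5) = √(-22) = I*√22 ≈ 4.6904*I)
-98 + (W(5) + 0*(-2))*(P - 1*36) = -98 + (1 + 0*(-2))*(I*√22 - 1*36) = -98 + (1 + 0)*(I*√22 - 36) = -98 + 1*(-36 + I*√22) = -98 + (-36 + I*√22) = -134 + I*√22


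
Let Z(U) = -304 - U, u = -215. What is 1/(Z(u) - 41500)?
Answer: -1/41589 ≈ -2.4045e-5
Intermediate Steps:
1/(Z(u) - 41500) = 1/((-304 - 1*(-215)) - 41500) = 1/((-304 + 215) - 41500) = 1/(-89 - 41500) = 1/(-41589) = -1/41589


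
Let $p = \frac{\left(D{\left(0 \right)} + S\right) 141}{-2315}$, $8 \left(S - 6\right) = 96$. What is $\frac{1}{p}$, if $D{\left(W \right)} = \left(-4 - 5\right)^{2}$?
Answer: $- \frac{2315}{13959} \approx -0.16584$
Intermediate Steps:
$S = 18$ ($S = 6 + \frac{1}{8} \cdot 96 = 6 + 12 = 18$)
$D{\left(W \right)} = 81$ ($D{\left(W \right)} = \left(-9\right)^{2} = 81$)
$p = - \frac{13959}{2315}$ ($p = \frac{\left(81 + 18\right) 141}{-2315} = 99 \cdot 141 \left(- \frac{1}{2315}\right) = 13959 \left(- \frac{1}{2315}\right) = - \frac{13959}{2315} \approx -6.0298$)
$\frac{1}{p} = \frac{1}{- \frac{13959}{2315}} = - \frac{2315}{13959}$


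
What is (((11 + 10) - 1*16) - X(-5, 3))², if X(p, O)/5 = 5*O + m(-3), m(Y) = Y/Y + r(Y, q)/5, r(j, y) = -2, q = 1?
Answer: 5329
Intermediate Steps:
m(Y) = ⅗ (m(Y) = Y/Y - 2/5 = 1 - 2*⅕ = 1 - ⅖ = ⅗)
X(p, O) = 3 + 25*O (X(p, O) = 5*(5*O + ⅗) = 5*(⅗ + 5*O) = 3 + 25*O)
(((11 + 10) - 1*16) - X(-5, 3))² = (((11 + 10) - 1*16) - (3 + 25*3))² = ((21 - 16) - (3 + 75))² = (5 - 1*78)² = (5 - 78)² = (-73)² = 5329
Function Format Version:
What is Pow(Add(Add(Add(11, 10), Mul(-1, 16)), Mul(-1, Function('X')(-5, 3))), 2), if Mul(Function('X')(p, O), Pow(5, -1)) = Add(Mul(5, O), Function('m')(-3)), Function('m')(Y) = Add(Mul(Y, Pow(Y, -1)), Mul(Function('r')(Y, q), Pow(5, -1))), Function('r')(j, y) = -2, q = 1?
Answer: 5329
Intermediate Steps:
Function('m')(Y) = Rational(3, 5) (Function('m')(Y) = Add(Mul(Y, Pow(Y, -1)), Mul(-2, Pow(5, -1))) = Add(1, Mul(-2, Rational(1, 5))) = Add(1, Rational(-2, 5)) = Rational(3, 5))
Function('X')(p, O) = Add(3, Mul(25, O)) (Function('X')(p, O) = Mul(5, Add(Mul(5, O), Rational(3, 5))) = Mul(5, Add(Rational(3, 5), Mul(5, O))) = Add(3, Mul(25, O)))
Pow(Add(Add(Add(11, 10), Mul(-1, 16)), Mul(-1, Function('X')(-5, 3))), 2) = Pow(Add(Add(Add(11, 10), Mul(-1, 16)), Mul(-1, Add(3, Mul(25, 3)))), 2) = Pow(Add(Add(21, -16), Mul(-1, Add(3, 75))), 2) = Pow(Add(5, Mul(-1, 78)), 2) = Pow(Add(5, -78), 2) = Pow(-73, 2) = 5329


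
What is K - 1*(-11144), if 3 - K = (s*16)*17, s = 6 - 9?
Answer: 11963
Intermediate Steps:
s = -3
K = 819 (K = 3 - (-3*16)*17 = 3 - (-48)*17 = 3 - 1*(-816) = 3 + 816 = 819)
K - 1*(-11144) = 819 - 1*(-11144) = 819 + 11144 = 11963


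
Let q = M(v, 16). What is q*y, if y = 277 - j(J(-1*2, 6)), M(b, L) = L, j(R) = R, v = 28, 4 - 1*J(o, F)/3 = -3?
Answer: 4096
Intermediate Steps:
J(o, F) = 21 (J(o, F) = 12 - 3*(-3) = 12 + 9 = 21)
q = 16
y = 256 (y = 277 - 1*21 = 277 - 21 = 256)
q*y = 16*256 = 4096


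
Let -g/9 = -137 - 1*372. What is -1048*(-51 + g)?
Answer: -4747440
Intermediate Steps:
g = 4581 (g = -9*(-137 - 1*372) = -9*(-137 - 372) = -9*(-509) = 4581)
-1048*(-51 + g) = -1048*(-51 + 4581) = -1048*4530 = -4747440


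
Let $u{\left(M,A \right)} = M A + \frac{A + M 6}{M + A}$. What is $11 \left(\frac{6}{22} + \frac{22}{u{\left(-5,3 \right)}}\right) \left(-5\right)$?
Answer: $\frac{2375}{3} \approx 791.67$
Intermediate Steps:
$u{\left(M,A \right)} = A M + \frac{A + 6 M}{A + M}$
$11 \left(\frac{6}{22} + \frac{22}{u{\left(-5,3 \right)}}\right) \left(-5\right) = 11 \left(\frac{6}{22} + \frac{22}{\frac{1}{3 - 5} \left(3 + 6 \left(-5\right) + 3 \left(-5\right)^{2} - 5 \cdot 3^{2}\right)}\right) \left(-5\right) = 11 \left(6 \cdot \frac{1}{22} + \frac{22}{\frac{1}{-2} \left(3 - 30 + 3 \cdot 25 - 45\right)}\right) \left(-5\right) = 11 \left(\frac{3}{11} + \frac{22}{\left(- \frac{1}{2}\right) \left(3 - 30 + 75 - 45\right)}\right) \left(-5\right) = 11 \left(\frac{3}{11} + \frac{22}{\left(- \frac{1}{2}\right) 3}\right) \left(-5\right) = 11 \left(\frac{3}{11} + \frac{22}{- \frac{3}{2}}\right) \left(-5\right) = 11 \left(\frac{3}{11} + 22 \left(- \frac{2}{3}\right)\right) \left(-5\right) = 11 \left(\frac{3}{11} - \frac{44}{3}\right) \left(-5\right) = 11 \left(- \frac{475}{33}\right) \left(-5\right) = \left(- \frac{475}{3}\right) \left(-5\right) = \frac{2375}{3}$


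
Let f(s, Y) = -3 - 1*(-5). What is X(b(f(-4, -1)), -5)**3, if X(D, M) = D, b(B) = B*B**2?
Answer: 512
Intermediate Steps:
f(s, Y) = 2 (f(s, Y) = -3 + 5 = 2)
b(B) = B**3
X(b(f(-4, -1)), -5)**3 = (2**3)**3 = 8**3 = 512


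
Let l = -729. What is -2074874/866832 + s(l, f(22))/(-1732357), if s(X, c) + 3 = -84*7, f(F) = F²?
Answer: -1796955100153/750831241512 ≈ -2.3933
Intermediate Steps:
s(X, c) = -591 (s(X, c) = -3 - 84*7 = -3 - 588 = -591)
-2074874/866832 + s(l, f(22))/(-1732357) = -2074874/866832 - 591/(-1732357) = -2074874*1/866832 - 591*(-1/1732357) = -1037437/433416 + 591/1732357 = -1796955100153/750831241512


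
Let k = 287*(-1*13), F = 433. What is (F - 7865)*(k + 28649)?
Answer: -185190576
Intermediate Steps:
k = -3731 (k = 287*(-13) = -3731)
(F - 7865)*(k + 28649) = (433 - 7865)*(-3731 + 28649) = -7432*24918 = -185190576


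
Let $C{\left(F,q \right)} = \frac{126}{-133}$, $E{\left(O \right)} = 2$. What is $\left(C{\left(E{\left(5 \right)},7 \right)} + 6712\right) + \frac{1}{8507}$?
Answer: $\frac{1084727589}{161633} \approx 6711.1$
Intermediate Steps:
$C{\left(F,q \right)} = - \frac{18}{19}$ ($C{\left(F,q \right)} = 126 \left(- \frac{1}{133}\right) = - \frac{18}{19}$)
$\left(C{\left(E{\left(5 \right)},7 \right)} + 6712\right) + \frac{1}{8507} = \left(- \frac{18}{19} + 6712\right) + \frac{1}{8507} = \frac{127510}{19} + \frac{1}{8507} = \frac{1084727589}{161633}$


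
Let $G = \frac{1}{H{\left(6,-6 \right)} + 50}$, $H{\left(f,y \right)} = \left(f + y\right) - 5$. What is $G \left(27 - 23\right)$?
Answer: $\frac{4}{45} \approx 0.088889$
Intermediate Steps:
$H{\left(f,y \right)} = -5 + f + y$
$G = \frac{1}{45}$ ($G = \frac{1}{\left(-5 + 6 - 6\right) + 50} = \frac{1}{-5 + 50} = \frac{1}{45} \approx 0.022222$)
$G \left(27 - 23\right) = \frac{27 - 23}{45} = \frac{1}{45} \cdot 4 = \frac{4}{45}$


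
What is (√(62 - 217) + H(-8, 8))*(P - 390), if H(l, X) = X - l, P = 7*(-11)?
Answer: -7472 - 467*I*√155 ≈ -7472.0 - 5814.1*I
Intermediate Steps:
P = -77
(√(62 - 217) + H(-8, 8))*(P - 390) = (√(62 - 217) + (8 - 1*(-8)))*(-77 - 390) = (√(-155) + (8 + 8))*(-467) = (I*√155 + 16)*(-467) = (16 + I*√155)*(-467) = -7472 - 467*I*√155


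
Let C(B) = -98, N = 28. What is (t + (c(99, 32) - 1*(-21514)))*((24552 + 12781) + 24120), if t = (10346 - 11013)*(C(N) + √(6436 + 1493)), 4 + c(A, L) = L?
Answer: 5340757324 - 122967453*√881 ≈ 1.6909e+9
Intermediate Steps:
c(A, L) = -4 + L
t = 65366 - 2001*√881 (t = (10346 - 11013)*(-98 + √(6436 + 1493)) = -667*(-98 + √7929) = -667*(-98 + 3*√881) = 65366 - 2001*√881 ≈ 5973.0)
(t + (c(99, 32) - 1*(-21514)))*((24552 + 12781) + 24120) = ((65366 - 2001*√881) + ((-4 + 32) - 1*(-21514)))*((24552 + 12781) + 24120) = ((65366 - 2001*√881) + (28 + 21514))*(37333 + 24120) = ((65366 - 2001*√881) + 21542)*61453 = (86908 - 2001*√881)*61453 = 5340757324 - 122967453*√881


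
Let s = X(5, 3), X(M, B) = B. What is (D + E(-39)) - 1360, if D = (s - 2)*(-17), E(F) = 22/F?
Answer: -53725/39 ≈ -1377.6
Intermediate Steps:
s = 3
D = -17 (D = (3 - 2)*(-17) = 1*(-17) = -17)
(D + E(-39)) - 1360 = (-17 + 22/(-39)) - 1360 = (-17 + 22*(-1/39)) - 1360 = (-17 - 22/39) - 1360 = -685/39 - 1360 = -53725/39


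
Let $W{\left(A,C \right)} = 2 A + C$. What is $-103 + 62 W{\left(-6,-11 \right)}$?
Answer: $-1529$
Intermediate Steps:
$W{\left(A,C \right)} = C + 2 A$
$-103 + 62 W{\left(-6,-11 \right)} = -103 + 62 \left(-11 + 2 \left(-6\right)\right) = -103 + 62 \left(-11 - 12\right) = -103 + 62 \left(-23\right) = -103 - 1426 = -1529$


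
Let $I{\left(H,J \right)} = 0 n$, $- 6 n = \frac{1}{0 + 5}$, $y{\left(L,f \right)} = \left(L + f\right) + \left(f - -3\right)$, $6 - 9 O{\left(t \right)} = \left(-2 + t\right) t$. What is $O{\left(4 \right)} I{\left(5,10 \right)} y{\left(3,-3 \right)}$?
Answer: $0$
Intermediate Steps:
$O{\left(t \right)} = \frac{2}{3} - \frac{t \left(-2 + t\right)}{9}$ ($O{\left(t \right)} = \frac{2}{3} - \frac{\left(-2 + t\right) t}{9} = \frac{2}{3} - \frac{t \left(-2 + t\right)}{9}$)
$y{\left(L,f \right)} = 3 + L + 2 f$ ($y{\left(L,f \right)} = \left(L + f\right) + \left(f + 3\right) = \left(L + f\right) + \left(3 + f\right) = 3 + L + 2 f$)
$n = - \frac{1}{30}$ ($n = - \frac{1}{6 \left(0 + 5\right)} = - \frac{1}{6 \cdot 5} = \left(- \frac{1}{6}\right) \frac{1}{5} = - \frac{1}{30} \approx -0.033333$)
$I{\left(H,J \right)} = 0$ ($I{\left(H,J \right)} = 0 \left(- \frac{1}{30}\right) = 0$)
$O{\left(4 \right)} I{\left(5,10 \right)} y{\left(3,-3 \right)} = \left(\frac{2}{3} - \frac{4^{2}}{9} + \frac{2}{9} \cdot 4\right) 0 \left(3 + 3 + 2 \left(-3\right)\right) = \left(\frac{2}{3} - \frac{16}{9} + \frac{8}{9}\right) 0 \left(3 + 3 - 6\right) = \left(\frac{2}{3} - \frac{16}{9} + \frac{8}{9}\right) 0 \cdot 0 = \left(- \frac{2}{9}\right) 0 \cdot 0 = 0 \cdot 0 = 0$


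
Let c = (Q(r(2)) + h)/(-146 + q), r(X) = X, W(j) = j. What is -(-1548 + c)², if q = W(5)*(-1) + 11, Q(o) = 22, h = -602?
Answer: -116791249/49 ≈ -2.3835e+6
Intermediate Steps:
q = 6 (q = 5*(-1) + 11 = -5 + 11 = 6)
c = 29/7 (c = (22 - 602)/(-146 + 6) = -580/(-140) = -580*(-1/140) = 29/7 ≈ 4.1429)
-(-1548 + c)² = -(-1548 + 29/7)² = -(-10807/7)² = -1*116791249/49 = -116791249/49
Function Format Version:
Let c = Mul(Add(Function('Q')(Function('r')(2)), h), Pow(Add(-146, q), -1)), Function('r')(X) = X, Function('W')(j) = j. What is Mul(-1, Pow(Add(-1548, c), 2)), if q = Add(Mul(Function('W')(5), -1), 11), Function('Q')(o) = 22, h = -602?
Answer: Rational(-116791249, 49) ≈ -2.3835e+6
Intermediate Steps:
q = 6 (q = Add(Mul(5, -1), 11) = Add(-5, 11) = 6)
c = Rational(29, 7) (c = Mul(Add(22, -602), Pow(Add(-146, 6), -1)) = Mul(-580, Pow(-140, -1)) = Mul(-580, Rational(-1, 140)) = Rational(29, 7) ≈ 4.1429)
Mul(-1, Pow(Add(-1548, c), 2)) = Mul(-1, Pow(Add(-1548, Rational(29, 7)), 2)) = Mul(-1, Pow(Rational(-10807, 7), 2)) = Mul(-1, Rational(116791249, 49)) = Rational(-116791249, 49)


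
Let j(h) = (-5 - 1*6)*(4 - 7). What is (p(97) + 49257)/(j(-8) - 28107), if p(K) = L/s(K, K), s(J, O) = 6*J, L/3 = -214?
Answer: -2388911/1361589 ≈ -1.7545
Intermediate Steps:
L = -642 (L = 3*(-214) = -642)
j(h) = 33 (j(h) = (-5 - 6)*(-3) = -11*(-3) = 33)
p(K) = -107/K (p(K) = -642*1/(6*K) = -107/K)
(p(97) + 49257)/(j(-8) - 28107) = (-107/97 + 49257)/(33 - 28107) = (-107*1/97 + 49257)/(-28074) = (-107/97 + 49257)*(-1/28074) = (4777822/97)*(-1/28074) = -2388911/1361589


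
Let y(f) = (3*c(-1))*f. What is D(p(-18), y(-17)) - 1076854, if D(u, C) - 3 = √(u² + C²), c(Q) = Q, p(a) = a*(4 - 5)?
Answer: -1076851 + 15*√13 ≈ -1.0768e+6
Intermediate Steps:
p(a) = -a (p(a) = a*(-1) = -a)
y(f) = -3*f (y(f) = (3*(-1))*f = -3*f)
D(u, C) = 3 + √(C² + u²) (D(u, C) = 3 + √(u² + C²) = 3 + √(C² + u²))
D(p(-18), y(-17)) - 1076854 = (3 + √((-3*(-17))² + (-1*(-18))²)) - 1076854 = (3 + √(51² + 18²)) - 1076854 = (3 + √(2601 + 324)) - 1076854 = (3 + √2925) - 1076854 = (3 + 15*√13) - 1076854 = -1076851 + 15*√13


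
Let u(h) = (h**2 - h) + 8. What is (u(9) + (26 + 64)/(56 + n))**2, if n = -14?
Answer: 330625/49 ≈ 6747.4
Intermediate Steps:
u(h) = 8 + h**2 - h
(u(9) + (26 + 64)/(56 + n))**2 = ((8 + 9**2 - 1*9) + (26 + 64)/(56 - 14))**2 = ((8 + 81 - 9) + 90/42)**2 = (80 + 90*(1/42))**2 = (80 + 15/7)**2 = (575/7)**2 = 330625/49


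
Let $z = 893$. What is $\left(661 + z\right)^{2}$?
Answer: $2414916$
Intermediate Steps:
$\left(661 + z\right)^{2} = \left(661 + 893\right)^{2} = 1554^{2} = 2414916$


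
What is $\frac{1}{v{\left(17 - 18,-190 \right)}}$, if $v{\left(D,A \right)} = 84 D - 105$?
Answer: $- \frac{1}{189} \approx -0.005291$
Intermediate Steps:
$v{\left(D,A \right)} = -105 + 84 D$
$\frac{1}{v{\left(17 - 18,-190 \right)}} = \frac{1}{-105 + 84 \left(17 - 18\right)} = \frac{1}{-105 + 84 \left(-1\right)} = \frac{1}{-105 - 84} = \frac{1}{-189} = - \frac{1}{189}$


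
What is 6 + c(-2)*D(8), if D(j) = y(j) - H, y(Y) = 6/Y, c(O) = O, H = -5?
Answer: -11/2 ≈ -5.5000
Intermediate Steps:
D(j) = 5 + 6/j (D(j) = 6/j - 1*(-5) = 6/j + 5 = 5 + 6/j)
6 + c(-2)*D(8) = 6 - 2*(5 + 6/8) = 6 - 2*(5 + 6*(⅛)) = 6 - 2*(5 + ¾) = 6 - 2*23/4 = 6 - 23/2 = -11/2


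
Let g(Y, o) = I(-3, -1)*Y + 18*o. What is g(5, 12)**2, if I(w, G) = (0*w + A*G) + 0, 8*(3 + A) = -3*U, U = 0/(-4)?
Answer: 53361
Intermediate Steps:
U = 0 (U = 0*(-1/4) = 0)
A = -3 (A = -3 + (-3*0)/8 = -3 + (1/8)*0 = -3 + 0 = -3)
I(w, G) = -3*G (I(w, G) = (0*w - 3*G) + 0 = (0 - 3*G) + 0 = -3*G + 0 = -3*G)
g(Y, o) = 3*Y + 18*o (g(Y, o) = (-3*(-1))*Y + 18*o = 3*Y + 18*o)
g(5, 12)**2 = (3*5 + 18*12)**2 = (15 + 216)**2 = 231**2 = 53361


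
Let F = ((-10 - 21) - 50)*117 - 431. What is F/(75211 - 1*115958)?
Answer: 9908/40747 ≈ 0.24316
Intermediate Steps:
F = -9908 (F = (-31 - 50)*117 - 431 = -81*117 - 431 = -9477 - 431 = -9908)
F/(75211 - 1*115958) = -9908/(75211 - 1*115958) = -9908/(75211 - 115958) = -9908/(-40747) = -9908*(-1/40747) = 9908/40747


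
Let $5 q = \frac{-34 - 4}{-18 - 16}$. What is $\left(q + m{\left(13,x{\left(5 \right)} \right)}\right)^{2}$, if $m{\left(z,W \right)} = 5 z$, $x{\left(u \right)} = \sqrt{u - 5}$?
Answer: $\frac{30735936}{7225} \approx 4254.1$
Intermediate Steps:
$x{\left(u \right)} = \sqrt{-5 + u}$
$q = \frac{19}{85}$ ($q = \frac{\left(-34 - 4\right) \frac{1}{-18 - 16}}{5} = \frac{\left(-38\right) \frac{1}{-18 - 16}}{5} = \frac{\left(-38\right) \frac{1}{-34}}{5} = \frac{\left(-38\right) \left(- \frac{1}{34}\right)}{5} = \frac{1}{5} \cdot \frac{19}{17} = \frac{19}{85} \approx 0.22353$)
$\left(q + m{\left(13,x{\left(5 \right)} \right)}\right)^{2} = \left(\frac{19}{85} + 5 \cdot 13\right)^{2} = \left(\frac{19}{85} + 65\right)^{2} = \left(\frac{5544}{85}\right)^{2} = \frac{30735936}{7225}$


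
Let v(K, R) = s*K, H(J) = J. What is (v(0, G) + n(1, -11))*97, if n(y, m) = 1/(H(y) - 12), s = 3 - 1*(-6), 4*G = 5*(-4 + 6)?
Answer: -97/11 ≈ -8.8182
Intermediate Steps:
G = 5/2 (G = (5*(-4 + 6))/4 = (5*2)/4 = (¼)*10 = 5/2 ≈ 2.5000)
s = 9 (s = 3 + 6 = 9)
n(y, m) = 1/(-12 + y) (n(y, m) = 1/(y - 12) = 1/(-12 + y))
v(K, R) = 9*K
(v(0, G) + n(1, -11))*97 = (9*0 + 1/(-12 + 1))*97 = (0 + 1/(-11))*97 = (0 - 1/11)*97 = -1/11*97 = -97/11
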